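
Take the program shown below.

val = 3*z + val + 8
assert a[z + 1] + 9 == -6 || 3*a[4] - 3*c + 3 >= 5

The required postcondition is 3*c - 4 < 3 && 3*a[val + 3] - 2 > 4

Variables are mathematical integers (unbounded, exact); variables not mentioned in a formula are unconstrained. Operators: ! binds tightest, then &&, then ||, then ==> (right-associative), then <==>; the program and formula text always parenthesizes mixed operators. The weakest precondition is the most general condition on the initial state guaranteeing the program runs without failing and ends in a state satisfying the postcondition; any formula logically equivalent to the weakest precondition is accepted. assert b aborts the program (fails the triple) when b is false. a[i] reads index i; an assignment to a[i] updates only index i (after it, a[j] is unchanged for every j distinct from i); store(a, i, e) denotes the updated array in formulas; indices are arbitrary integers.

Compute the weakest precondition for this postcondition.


Working backward. After the program, the postcondition 3*c - 4 < 3 && 3*a[val + 3] - 2 > 4 must hold; in canonical form it is 3*c < 7 && 3*a[val + 3] > 6.
Before assert a[z + 1] + 9 == -6 || 3*a[4] - 3*c + 3 >= 5: (a[z + 1] == -15 || 3*a[4] >= 3*c + 2) && 3*c < 7 && 3*a[val + 3] > 6
Before val := 3*z + val + 8: (a[z + 1] == -15 || 3*a[4] >= 3*c + 2) && 3*c < 7 && 3*a[val + 3*z + 11] > 6
Answer: WP = (a[z + 1] == -15 || 3*a[4] >= 3*c + 2) && 3*c < 7 && 3*a[val + 3*z + 11] > 6


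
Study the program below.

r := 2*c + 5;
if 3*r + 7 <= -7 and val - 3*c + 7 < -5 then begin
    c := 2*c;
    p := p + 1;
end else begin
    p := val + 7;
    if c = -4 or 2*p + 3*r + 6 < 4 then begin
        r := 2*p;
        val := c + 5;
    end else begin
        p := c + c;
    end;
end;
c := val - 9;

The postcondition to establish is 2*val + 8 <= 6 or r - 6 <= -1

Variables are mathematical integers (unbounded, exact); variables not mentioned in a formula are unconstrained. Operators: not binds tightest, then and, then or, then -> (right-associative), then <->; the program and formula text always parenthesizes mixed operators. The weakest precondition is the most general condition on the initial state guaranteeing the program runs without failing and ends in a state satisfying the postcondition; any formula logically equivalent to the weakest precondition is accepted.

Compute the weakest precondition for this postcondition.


Working backward. After the program, the postcondition 2*val + 8 <= 6 or r - 6 <= -1 must hold; in canonical form it is 2*val <= -2 or r <= 5.
Before c := val - 9: 2*val <= -2 or r <= 5
Then branch requires 2*val <= -2 or r <= 5; else branch requires ((c = -4 or 3*r + 2*val < -16) -> (2*c <= -12 or 2*val <= -9)) and ((not (c = -4 or 3*r + 2*val < -16)) -> (2*val <= -2 or r <= 5)).
Before the if: ((3*r <= -14 and val < 3*c - 12) -> (2*val <= -2 or r <= 5)) and ((not (3*r <= -14 and val < 3*c - 12)) -> (((c = -4 or 3*r + 2*val < -16) -> (2*c <= -12 or 2*val <= -9)) and ((not (c = -4 or 3*r + 2*val < -16)) -> (2*val <= -2 or r <= 5))))
Before r := 2*c + 5: ((6*c <= -29 and val < 3*c - 12) -> (2*val <= -2 or 2*c <= 0)) and ((not (6*c <= -29 and val < 3*c - 12)) -> (((c = -4 or 6*c + 2*val < -31) -> (2*c <= -12 or 2*val <= -9)) and ((not (c = -4 or 6*c + 2*val < -31)) -> (2*val <= -2 or 2*c <= 0))))
Answer: WP = ((6*c <= -29 and val < 3*c - 12) -> (2*val <= -2 or 2*c <= 0)) and ((not (6*c <= -29 and val < 3*c - 12)) -> (((c = -4 or 6*c + 2*val < -31) -> (2*c <= -12 or 2*val <= -9)) and ((not (c = -4 or 6*c + 2*val < -31)) -> (2*val <= -2 or 2*c <= 0))))


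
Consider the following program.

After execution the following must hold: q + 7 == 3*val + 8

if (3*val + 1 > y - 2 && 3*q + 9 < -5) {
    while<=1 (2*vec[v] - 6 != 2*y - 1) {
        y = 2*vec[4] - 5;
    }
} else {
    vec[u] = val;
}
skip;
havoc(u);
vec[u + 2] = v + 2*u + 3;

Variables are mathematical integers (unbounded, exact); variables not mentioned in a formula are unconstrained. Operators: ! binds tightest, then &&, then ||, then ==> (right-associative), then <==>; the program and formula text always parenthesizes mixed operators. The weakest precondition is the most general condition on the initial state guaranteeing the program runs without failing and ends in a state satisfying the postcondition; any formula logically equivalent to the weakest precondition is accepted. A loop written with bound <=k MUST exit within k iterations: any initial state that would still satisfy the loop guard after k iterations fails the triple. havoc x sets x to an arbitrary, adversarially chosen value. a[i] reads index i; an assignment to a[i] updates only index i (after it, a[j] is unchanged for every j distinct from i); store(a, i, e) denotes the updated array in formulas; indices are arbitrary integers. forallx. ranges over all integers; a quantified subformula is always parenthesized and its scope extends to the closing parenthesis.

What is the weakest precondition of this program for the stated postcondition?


Working backward. After the program, the postcondition q + 7 == 3*val + 8 must hold; in canonical form it is q == 3*val + 1.
Before vec[u + 2] := v + 2*u + 3: q == 3*val + 1
Before havoc u: q == 3*val + 1
Before skip: q == 3*val + 1
Then branch requires (2*vec[v] != 2*y + 5 ==> ((!(2*vec[v] != 4*vec[4] - 5)) && q == 3*val + 1)) && ((!(2*vec[v] != 2*y + 5)) ==> q == 3*val + 1); else branch requires q == 3*val + 1.
Before the if: ((3*val > y - 3 && 3*q < -14) ==> ((2*vec[v] != 2*y + 5 ==> ((!(2*vec[v] != 4*vec[4] - 5)) && q == 3*val + 1)) && ((!(2*vec[v] != 2*y + 5)) ==> q == 3*val + 1))) && ((!(3*val > y - 3 && 3*q < -14)) ==> q == 3*val + 1)
Answer: WP = ((3*val > y - 3 && 3*q < -14) ==> ((2*vec[v] != 2*y + 5 ==> ((!(2*vec[v] != 4*vec[4] - 5)) && q == 3*val + 1)) && ((!(2*vec[v] != 2*y + 5)) ==> q == 3*val + 1))) && ((!(3*val > y - 3 && 3*q < -14)) ==> q == 3*val + 1)


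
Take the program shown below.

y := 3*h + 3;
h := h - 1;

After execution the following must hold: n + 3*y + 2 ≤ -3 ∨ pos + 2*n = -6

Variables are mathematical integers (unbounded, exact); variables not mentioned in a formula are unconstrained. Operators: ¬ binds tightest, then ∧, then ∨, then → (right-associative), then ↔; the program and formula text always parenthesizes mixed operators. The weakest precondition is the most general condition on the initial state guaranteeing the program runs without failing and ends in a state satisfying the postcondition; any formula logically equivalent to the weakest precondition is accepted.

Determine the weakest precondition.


Working backward. After the program, the postcondition n + 3*y + 2 ≤ -3 ∨ pos + 2*n = -6 must hold; in canonical form it is n + 3*y ≤ -5 ∨ 2*n + pos = -6.
Before h := h - 1: n + 3*y ≤ -5 ∨ 2*n + pos = -6
Before y := 3*h + 3: 9*h + n ≤ -14 ∨ 2*n + pos = -6
Answer: WP = 9*h + n ≤ -14 ∨ 2*n + pos = -6


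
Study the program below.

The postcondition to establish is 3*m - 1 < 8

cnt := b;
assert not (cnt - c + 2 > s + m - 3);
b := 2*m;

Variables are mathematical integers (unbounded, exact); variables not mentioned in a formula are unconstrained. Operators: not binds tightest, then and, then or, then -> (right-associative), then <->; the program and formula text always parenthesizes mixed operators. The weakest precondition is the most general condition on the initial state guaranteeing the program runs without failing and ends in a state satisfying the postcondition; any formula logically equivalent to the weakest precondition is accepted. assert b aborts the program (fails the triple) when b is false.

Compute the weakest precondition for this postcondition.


Working backward. After the program, the postcondition 3*m - 1 < 8 must hold; in canonical form it is 3*m < 9.
Before b := 2*m: 3*m < 9
Before assert not (cnt - c + 2 > s + m - 3): (not (cnt > c + m + s - 5)) and 3*m < 9
Before cnt := b: (not (b > c + m + s - 5)) and 3*m < 9
Answer: WP = (not (b > c + m + s - 5)) and 3*m < 9


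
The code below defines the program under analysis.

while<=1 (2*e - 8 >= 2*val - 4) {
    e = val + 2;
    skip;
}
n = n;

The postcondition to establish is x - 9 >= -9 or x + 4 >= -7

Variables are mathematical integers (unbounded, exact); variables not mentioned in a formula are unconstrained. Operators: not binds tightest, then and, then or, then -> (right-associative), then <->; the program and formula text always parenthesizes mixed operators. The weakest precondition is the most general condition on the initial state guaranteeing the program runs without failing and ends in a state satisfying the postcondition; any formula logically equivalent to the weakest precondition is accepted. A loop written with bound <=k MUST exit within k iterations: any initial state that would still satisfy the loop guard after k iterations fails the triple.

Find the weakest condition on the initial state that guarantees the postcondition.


Working backward. After the program, the postcondition x - 9 >= -9 or x + 4 >= -7 must hold; in canonical form it is x >= 0 or x >= -11.
Before n := n: x >= 0 or x >= -11
Before the loop (bound <=1), unroll the exhaustion recursion (WP_0 = exit-now case; WP_j = one more guarded iteration, up to j = 1):
  WP_0: (not (2*e >= 2*val + 4)) and (x >= 0 or x >= -11)
  WP_1: (not (2*e >= 2*val + 4)) and ((not (2*e >= 2*val + 4)) -> (x >= 0 or x >= -11))
So before the loop: (not (2*e >= 2*val + 4)) and ((not (2*e >= 2*val + 4)) -> (x >= 0 or x >= -11))
Answer: WP = (not (2*e >= 2*val + 4)) and ((not (2*e >= 2*val + 4)) -> (x >= 0 or x >= -11))


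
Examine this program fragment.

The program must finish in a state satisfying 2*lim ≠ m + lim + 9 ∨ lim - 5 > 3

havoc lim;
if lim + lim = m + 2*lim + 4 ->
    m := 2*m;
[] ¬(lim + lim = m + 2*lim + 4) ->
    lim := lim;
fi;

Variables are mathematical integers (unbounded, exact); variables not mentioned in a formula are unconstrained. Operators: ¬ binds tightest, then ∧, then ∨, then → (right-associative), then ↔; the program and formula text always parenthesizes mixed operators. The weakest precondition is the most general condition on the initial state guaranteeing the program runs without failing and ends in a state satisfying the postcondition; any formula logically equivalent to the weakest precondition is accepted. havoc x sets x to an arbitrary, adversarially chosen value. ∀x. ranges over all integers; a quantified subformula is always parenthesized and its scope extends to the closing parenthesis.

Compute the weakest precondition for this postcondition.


Working backward. After the program, the postcondition 2*lim ≠ m + lim + 9 ∨ lim - 5 > 3 must hold; in canonical form it is lim ≠ m + 9 ∨ lim > 8.
Then branch requires lim ≠ 2*m + 9 ∨ lim > 8; else branch requires lim ≠ m + 9 ∨ lim > 8.
Before the if: (m = -4 → (lim ≠ 2*m + 9 ∨ lim > 8)) ∧ ((¬(m = -4)) → (lim ≠ m + 9 ∨ lim > 8))
Before havoc lim: ∀lim_1. ((m = -4 → (lim_1 ≠ 2*m + 9 ∨ lim_1 > 8)) ∧ ((¬(m = -4)) → (lim_1 ≠ m + 9 ∨ lim_1 > 8)))
Answer: WP = ∀lim_1. ((m = -4 → (lim_1 ≠ 2*m + 9 ∨ lim_1 > 8)) ∧ ((¬(m = -4)) → (lim_1 ≠ m + 9 ∨ lim_1 > 8)))


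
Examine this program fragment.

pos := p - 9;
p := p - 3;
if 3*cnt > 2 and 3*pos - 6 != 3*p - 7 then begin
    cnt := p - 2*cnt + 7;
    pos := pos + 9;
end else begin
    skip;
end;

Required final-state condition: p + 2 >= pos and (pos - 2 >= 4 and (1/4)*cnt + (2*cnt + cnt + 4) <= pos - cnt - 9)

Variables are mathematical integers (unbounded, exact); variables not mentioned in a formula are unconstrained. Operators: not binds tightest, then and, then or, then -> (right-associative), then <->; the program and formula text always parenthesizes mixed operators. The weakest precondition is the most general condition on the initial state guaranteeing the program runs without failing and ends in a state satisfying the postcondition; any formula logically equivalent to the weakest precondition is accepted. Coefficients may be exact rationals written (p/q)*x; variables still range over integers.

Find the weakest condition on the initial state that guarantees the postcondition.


Working backward. After the program, the postcondition p + 2 >= pos and (pos - 2 >= 4 and (1/4)*cnt + (2*cnt + cnt + 4) <= pos - cnt - 9) must hold; in canonical form it is p >= pos - 2 and pos >= 6 and (17/4)*cnt <= pos - 13.
Then branch requires p >= pos + 7 and pos >= -3 and (17/4)*p <= (17/2)*cnt + pos - 135/4; else branch requires p >= pos - 2 and pos >= 6 and (17/4)*cnt <= pos - 13.
Before the if: ((3*cnt > 2 and 3*pos != 3*p - 1) -> (p >= pos + 7 and pos >= -3 and (17/4)*p <= (17/2)*cnt + pos - 135/4)) and ((not (3*cnt > 2 and 3*pos != 3*p - 1)) -> (p >= pos - 2 and pos >= 6 and (17/4)*cnt <= pos - 13))
Before p := p - 3: ((3*cnt > 2 and 3*pos != 3*p - 10) -> (p >= pos + 10 and pos >= -3 and (17/4)*p <= (17/2)*cnt + pos - 21)) and ((not (3*cnt > 2 and 3*pos != 3*p - 10)) -> (p >= pos + 1 and pos >= 6 and (17/4)*cnt <= pos - 13))
Before pos := p - 9: (not (3*cnt > 2)) and ((not (3*cnt > 2)) -> (p >= 15 and (17/4)*cnt <= p - 22))
Answer: WP = (not (3*cnt > 2)) and ((not (3*cnt > 2)) -> (p >= 15 and (17/4)*cnt <= p - 22))


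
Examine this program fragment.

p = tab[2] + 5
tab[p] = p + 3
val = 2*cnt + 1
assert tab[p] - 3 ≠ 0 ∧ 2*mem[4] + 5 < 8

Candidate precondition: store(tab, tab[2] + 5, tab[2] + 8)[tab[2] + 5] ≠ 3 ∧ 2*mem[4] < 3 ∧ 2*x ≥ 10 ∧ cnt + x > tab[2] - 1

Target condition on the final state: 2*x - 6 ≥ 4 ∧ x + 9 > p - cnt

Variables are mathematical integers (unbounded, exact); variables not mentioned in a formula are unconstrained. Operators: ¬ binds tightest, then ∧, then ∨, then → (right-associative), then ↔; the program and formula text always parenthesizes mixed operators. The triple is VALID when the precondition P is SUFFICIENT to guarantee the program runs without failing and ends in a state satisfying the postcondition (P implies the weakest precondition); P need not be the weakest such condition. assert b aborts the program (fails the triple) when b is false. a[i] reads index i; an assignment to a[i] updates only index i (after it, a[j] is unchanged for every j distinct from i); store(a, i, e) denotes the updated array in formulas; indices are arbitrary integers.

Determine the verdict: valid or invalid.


Working backward. After the program, the postcondition 2*x - 6 ≥ 4 ∧ x + 9 > p - cnt must hold; in canonical form it is 2*x ≥ 10 ∧ cnt + x > p - 9.
Before assert tab[p] - 3 ≠ 0 ∧ 2*mem[4] + 5 < 8: tab[p] ≠ 3 ∧ 2*mem[4] < 3 ∧ 2*x ≥ 10 ∧ cnt + x > p - 9
Before val := 2*cnt + 1: tab[p] ≠ 3 ∧ 2*mem[4] < 3 ∧ 2*x ≥ 10 ∧ cnt + x > p - 9
Before tab[p] := p + 3: store(tab, p, p + 3)[p] ≠ 3 ∧ 2*mem[4] < 3 ∧ 2*x ≥ 10 ∧ cnt + x > p - 9
Before p := tab[2] + 5: store(tab, tab[2] + 5, tab[2] + 8)[tab[2] + 5] ≠ 3 ∧ 2*mem[4] < 3 ∧ 2*x ≥ 10 ∧ cnt + x > tab[2] - 4
The weakest precondition is store(tab, tab[2] + 5, tab[2] + 8)[tab[2] + 5] ≠ 3 ∧ 2*mem[4] < 3 ∧ 2*x ≥ 10 ∧ cnt + x > tab[2] - 4.
Check whether store(tab, tab[2] + 5, tab[2] + 8)[tab[2] + 5] ≠ 3 ∧ 2*mem[4] < 3 ∧ 2*x ≥ 10 ∧ cnt + x > tab[2] - 1 implies it.
Every state satisfying the precondition satisfies the weakest precondition: the implication holds.
Answer: valid


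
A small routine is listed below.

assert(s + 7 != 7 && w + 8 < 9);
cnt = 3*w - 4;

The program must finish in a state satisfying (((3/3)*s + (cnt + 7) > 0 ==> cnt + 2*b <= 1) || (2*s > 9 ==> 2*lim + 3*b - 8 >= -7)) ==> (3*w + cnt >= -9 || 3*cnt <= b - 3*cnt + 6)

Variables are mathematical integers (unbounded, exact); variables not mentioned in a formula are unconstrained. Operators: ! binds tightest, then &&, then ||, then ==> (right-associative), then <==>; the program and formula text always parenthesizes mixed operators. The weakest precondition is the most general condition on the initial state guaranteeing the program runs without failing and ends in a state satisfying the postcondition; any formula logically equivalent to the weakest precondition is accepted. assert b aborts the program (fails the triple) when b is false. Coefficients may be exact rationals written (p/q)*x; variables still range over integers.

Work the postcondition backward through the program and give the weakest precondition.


Working backward. After the program, the postcondition (((3/3)*s + (cnt + 7) > 0 ==> cnt + 2*b <= 1) || (2*s > 9 ==> 2*lim + 3*b - 8 >= -7)) ==> (3*w + cnt >= -9 || 3*cnt <= b - 3*cnt + 6) must hold; in canonical form it is ((cnt + s > -7 ==> 2*b + cnt <= 1) || (2*s > 9 ==> 3*b + 2*lim >= 1)) ==> (cnt + 3*w >= -9 || 6*cnt <= b + 6).
Before cnt := 3*w - 4: ((s + 3*w > -3 ==> 2*b + 3*w <= 5) || (2*s > 9 ==> 3*b + 2*lim >= 1)) ==> (6*w >= -5 || 18*w <= b + 30)
Before assert s + 7 != 7 && w + 8 < 9: s != 0 && w < 1 && (((s + 3*w > -3 ==> 2*b + 3*w <= 5) || (2*s > 9 ==> 3*b + 2*lim >= 1)) ==> (6*w >= -5 || 18*w <= b + 30))
Answer: WP = s != 0 && w < 1 && (((s + 3*w > -3 ==> 2*b + 3*w <= 5) || (2*s > 9 ==> 3*b + 2*lim >= 1)) ==> (6*w >= -5 || 18*w <= b + 30))


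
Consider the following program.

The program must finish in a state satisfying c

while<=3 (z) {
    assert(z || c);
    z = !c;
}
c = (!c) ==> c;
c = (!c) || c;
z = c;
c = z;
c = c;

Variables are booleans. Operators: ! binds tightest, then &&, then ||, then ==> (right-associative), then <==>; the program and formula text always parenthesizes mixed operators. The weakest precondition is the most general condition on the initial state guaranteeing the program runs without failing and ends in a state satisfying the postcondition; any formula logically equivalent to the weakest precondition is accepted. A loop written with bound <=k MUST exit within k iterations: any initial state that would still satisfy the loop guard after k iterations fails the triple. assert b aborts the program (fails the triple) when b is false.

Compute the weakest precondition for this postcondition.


Working backward. After the program, c must hold.
Before c := c: c
Before c := z: z
Before z := c: c
Before c := (!c) || c: true
Before c := (!c) ==> c: true
Before the loop (bound <=3), unroll the exhaustion recursion (WP_0 = exit-now case; WP_j = one more guarded iteration, up to j = 3):
  WP_0: !z
  WP_1: z ==> ((z || c) && c)
  WP_2: z ==> ((z || c) && ((!c) ==> c))
  WP_3: z ==> ((z || c) && ((!c) ==> ((!c) ==> c)))
So before the loop: z ==> ((z || c) && ((!c) ==> ((!c) ==> c)))
Answer: WP = z ==> ((z || c) && ((!c) ==> ((!c) ==> c)))


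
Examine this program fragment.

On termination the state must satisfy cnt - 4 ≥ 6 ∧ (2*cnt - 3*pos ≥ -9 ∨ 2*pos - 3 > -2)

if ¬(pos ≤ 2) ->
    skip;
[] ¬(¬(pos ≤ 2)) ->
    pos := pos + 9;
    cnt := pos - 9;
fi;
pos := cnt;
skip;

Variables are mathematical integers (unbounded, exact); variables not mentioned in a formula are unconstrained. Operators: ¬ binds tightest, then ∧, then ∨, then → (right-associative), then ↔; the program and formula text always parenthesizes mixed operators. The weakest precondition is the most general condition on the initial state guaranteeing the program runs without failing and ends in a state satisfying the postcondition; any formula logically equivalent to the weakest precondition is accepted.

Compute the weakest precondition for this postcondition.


Working backward. After the program, the postcondition cnt - 4 ≥ 6 ∧ (2*cnt - 3*pos ≥ -9 ∨ 2*pos - 3 > -2) must hold; in canonical form it is cnt ≥ 10 ∧ (2*cnt ≥ 3*pos - 9 ∨ 2*pos > 1).
Before skip: cnt ≥ 10 ∧ (2*cnt ≥ 3*pos - 9 ∨ 2*pos > 1)
Before pos := cnt: cnt ≥ 10 ∧ (cnt ≤ 9 ∨ 2*cnt > 1)
Then branch requires cnt ≥ 10 ∧ (cnt ≤ 9 ∨ 2*cnt > 1); else branch requires pos ≥ 10 ∧ (pos ≤ 9 ∨ 2*pos > 1).
Before the if: ((¬(pos ≤ 2)) → (cnt ≥ 10 ∧ (cnt ≤ 9 ∨ 2*cnt > 1))) ∧ (pos ≤ 2 → (pos ≥ 10 ∧ (pos ≤ 9 ∨ 2*pos > 1)))
Answer: WP = ((¬(pos ≤ 2)) → (cnt ≥ 10 ∧ (cnt ≤ 9 ∨ 2*cnt > 1))) ∧ (pos ≤ 2 → (pos ≥ 10 ∧ (pos ≤ 9 ∨ 2*pos > 1)))


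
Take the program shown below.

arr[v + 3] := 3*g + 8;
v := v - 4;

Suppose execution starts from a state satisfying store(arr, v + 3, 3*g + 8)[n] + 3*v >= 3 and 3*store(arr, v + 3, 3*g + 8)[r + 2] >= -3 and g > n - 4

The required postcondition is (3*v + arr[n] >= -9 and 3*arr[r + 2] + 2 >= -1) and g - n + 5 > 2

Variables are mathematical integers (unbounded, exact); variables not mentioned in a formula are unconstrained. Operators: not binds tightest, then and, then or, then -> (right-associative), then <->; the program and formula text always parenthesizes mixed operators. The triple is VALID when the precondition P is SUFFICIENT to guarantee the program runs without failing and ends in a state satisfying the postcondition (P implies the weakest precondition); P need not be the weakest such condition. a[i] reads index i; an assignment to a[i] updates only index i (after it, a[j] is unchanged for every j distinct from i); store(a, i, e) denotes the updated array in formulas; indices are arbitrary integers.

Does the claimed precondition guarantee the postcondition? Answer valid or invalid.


Working backward. After the program, the postcondition (3*v + arr[n] >= -9 and 3*arr[r + 2] + 2 >= -1) and g - n + 5 > 2 must hold; in canonical form it is arr[n] + 3*v >= -9 and 3*arr[r + 2] >= -3 and g > n - 3.
Before v := v - 4: arr[n] + 3*v >= 3 and 3*arr[r + 2] >= -3 and g > n - 3
Before arr[v + 3] := 3*g + 8: store(arr, v + 3, 3*g + 8)[n] + 3*v >= 3 and 3*store(arr, v + 3, 3*g + 8)[r + 2] >= -3 and g > n - 3
The weakest precondition is store(arr, v + 3, 3*g + 8)[n] + 3*v >= 3 and 3*store(arr, v + 3, 3*g + 8)[r + 2] >= -3 and g > n - 3.
Check whether store(arr, v + 3, 3*g + 8)[n] + 3*v >= 3 and 3*store(arr, v + 3, 3*g + 8)[r + 2] >= -3 and g > n - 4 implies it.
Countermodel: at the initial state arr = {[6] = 0, [7042] = -21117, [7043] = 2, elsewhere 2}, g = 7039, n = 7042, r = 4, v = 7040, the precondition holds but the weakest precondition fails.
Answer: invalid


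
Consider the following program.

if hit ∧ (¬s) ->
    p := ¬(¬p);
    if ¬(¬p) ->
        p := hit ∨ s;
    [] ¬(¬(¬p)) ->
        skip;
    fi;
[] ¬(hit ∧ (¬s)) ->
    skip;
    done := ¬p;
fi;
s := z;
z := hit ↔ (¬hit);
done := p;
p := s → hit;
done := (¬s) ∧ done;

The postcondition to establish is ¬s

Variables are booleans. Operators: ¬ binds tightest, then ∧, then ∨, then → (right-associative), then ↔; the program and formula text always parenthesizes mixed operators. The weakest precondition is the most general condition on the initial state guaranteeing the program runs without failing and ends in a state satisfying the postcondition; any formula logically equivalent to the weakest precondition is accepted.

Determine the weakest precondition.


Working backward. After the program, ¬s must hold.
Before done := (¬s) ∧ done: ¬s
Before p := s → hit: ¬s
Before done := p: ¬s
Before z := hit ↔ (¬hit): ¬s
Before s := z: ¬z
Then branch requires (p → (¬z)) ∧ ((¬p) → (¬z)); else branch requires ¬z.
Before the if: ((hit ∧ (¬s)) → ((p → (¬z)) ∧ ((¬p) → (¬z)))) ∧ ((¬(hit ∧ (¬s))) → (¬z))
Answer: WP = ((hit ∧ (¬s)) → ((p → (¬z)) ∧ ((¬p) → (¬z)))) ∧ ((¬(hit ∧ (¬s))) → (¬z))


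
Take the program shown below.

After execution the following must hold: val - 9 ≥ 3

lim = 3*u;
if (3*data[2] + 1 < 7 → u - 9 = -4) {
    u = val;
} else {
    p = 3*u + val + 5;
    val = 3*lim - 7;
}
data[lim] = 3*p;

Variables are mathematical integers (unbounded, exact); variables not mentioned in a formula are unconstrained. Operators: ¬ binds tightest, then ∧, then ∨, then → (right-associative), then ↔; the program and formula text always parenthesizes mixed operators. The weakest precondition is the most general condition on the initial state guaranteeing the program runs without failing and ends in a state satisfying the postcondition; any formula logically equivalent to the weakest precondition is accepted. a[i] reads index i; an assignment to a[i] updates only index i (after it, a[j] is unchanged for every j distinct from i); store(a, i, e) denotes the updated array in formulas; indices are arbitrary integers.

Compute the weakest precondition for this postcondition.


Working backward. After the program, the postcondition val - 9 ≥ 3 must hold; in canonical form it is val ≥ 12.
Before data[lim] := 3*p: val ≥ 12
Then branch requires val ≥ 12; else branch requires 3*lim ≥ 19.
Before the if: ((3*data[2] < 6 → u = 5) → val ≥ 12) ∧ ((¬(3*data[2] < 6 → u = 5)) → 3*lim ≥ 19)
Before lim := 3*u: ((3*data[2] < 6 → u = 5) → val ≥ 12) ∧ ((¬(3*data[2] < 6 → u = 5)) → 9*u ≥ 19)
Answer: WP = ((3*data[2] < 6 → u = 5) → val ≥ 12) ∧ ((¬(3*data[2] < 6 → u = 5)) → 9*u ≥ 19)


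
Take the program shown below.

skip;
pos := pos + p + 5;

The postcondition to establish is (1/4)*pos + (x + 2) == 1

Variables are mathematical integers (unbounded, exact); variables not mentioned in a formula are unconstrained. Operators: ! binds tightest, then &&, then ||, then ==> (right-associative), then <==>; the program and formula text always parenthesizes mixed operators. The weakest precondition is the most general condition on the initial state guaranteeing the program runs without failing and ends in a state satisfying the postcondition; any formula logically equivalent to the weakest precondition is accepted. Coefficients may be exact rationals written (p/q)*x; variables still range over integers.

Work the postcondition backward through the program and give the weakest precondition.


Working backward. After the program, the postcondition (1/4)*pos + (x + 2) == 1 must hold; in canonical form it is (1/4)*pos + x == -1.
Before pos := pos + p + 5: (1/4)*p + (1/4)*pos + x == -9/4
Before skip: (1/4)*p + (1/4)*pos + x == -9/4
Answer: WP = (1/4)*p + (1/4)*pos + x == -9/4


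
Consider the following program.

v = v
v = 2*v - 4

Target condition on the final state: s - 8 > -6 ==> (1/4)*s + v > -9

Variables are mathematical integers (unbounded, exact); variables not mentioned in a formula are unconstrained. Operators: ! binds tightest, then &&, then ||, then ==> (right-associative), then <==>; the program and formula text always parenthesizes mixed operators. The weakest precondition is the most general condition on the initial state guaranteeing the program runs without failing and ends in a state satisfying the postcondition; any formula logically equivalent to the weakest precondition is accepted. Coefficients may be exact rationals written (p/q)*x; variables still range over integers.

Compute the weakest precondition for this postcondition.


Working backward. After the program, the postcondition s - 8 > -6 ==> (1/4)*s + v > -9 must hold; in canonical form it is s > 2 ==> (1/4)*s + v > -9.
Before v := 2*v - 4: s > 2 ==> (1/4)*s + 2*v > -5
Before v := v: s > 2 ==> (1/4)*s + 2*v > -5
Answer: WP = s > 2 ==> (1/4)*s + 2*v > -5


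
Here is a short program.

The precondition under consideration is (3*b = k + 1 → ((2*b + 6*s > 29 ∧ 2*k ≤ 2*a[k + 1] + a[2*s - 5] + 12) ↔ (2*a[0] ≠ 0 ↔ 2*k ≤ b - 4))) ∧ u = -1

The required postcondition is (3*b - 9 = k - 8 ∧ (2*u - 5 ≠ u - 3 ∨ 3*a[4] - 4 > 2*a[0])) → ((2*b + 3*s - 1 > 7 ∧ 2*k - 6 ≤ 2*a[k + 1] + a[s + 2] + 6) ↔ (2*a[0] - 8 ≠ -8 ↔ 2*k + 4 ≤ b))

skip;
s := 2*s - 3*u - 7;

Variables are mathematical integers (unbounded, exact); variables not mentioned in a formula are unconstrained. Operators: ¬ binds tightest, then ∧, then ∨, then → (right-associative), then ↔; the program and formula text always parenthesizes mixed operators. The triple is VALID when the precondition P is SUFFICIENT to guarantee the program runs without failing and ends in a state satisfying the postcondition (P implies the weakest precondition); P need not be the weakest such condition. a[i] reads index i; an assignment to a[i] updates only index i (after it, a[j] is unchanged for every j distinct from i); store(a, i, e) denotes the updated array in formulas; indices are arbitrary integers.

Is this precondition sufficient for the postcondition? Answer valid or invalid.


Working backward. After the program, the postcondition (3*b - 9 = k - 8 ∧ (2*u - 5 ≠ u - 3 ∨ 3*a[4] - 4 > 2*a[0])) → ((2*b + 3*s - 1 > 7 ∧ 2*k - 6 ≤ 2*a[k + 1] + a[s + 2] + 6) ↔ (2*a[0] - 8 ≠ -8 ↔ 2*k + 4 ≤ b)) must hold; in canonical form it is (3*b = k + 1 ∧ (u ≠ 2 ∨ 3*a[4] > 2*a[0] + 4)) → ((2*b + 3*s > 8 ∧ 2*k ≤ 2*a[k + 1] + a[s + 2] + 12) ↔ (2*a[0] ≠ 0 ↔ 2*k ≤ b - 4)).
Before s := 2*s - 3*u - 7: (3*b = k + 1 ∧ (u ≠ 2 ∨ 3*a[4] > 2*a[0] + 4)) → ((2*b + 6*s > 9*u + 29 ∧ 2*k ≤ 2*a[k + 1] + a[2*s - 3*u - 5] + 12) ↔ (2*a[0] ≠ 0 ↔ 2*k ≤ b - 4))
Before skip: (3*b = k + 1 ∧ (u ≠ 2 ∨ 3*a[4] > 2*a[0] + 4)) → ((2*b + 6*s > 9*u + 29 ∧ 2*k ≤ 2*a[k + 1] + a[2*s - 3*u - 5] + 12) ↔ (2*a[0] ≠ 0 ↔ 2*k ≤ b - 4))
The weakest precondition is (3*b = k + 1 ∧ (u ≠ 2 ∨ 3*a[4] > 2*a[0] + 4)) → ((2*b + 6*s > 9*u + 29 ∧ 2*k ≤ 2*a[k + 1] + a[2*s - 3*u - 5] + 12) ↔ (2*a[0] ≠ 0 ↔ 2*k ≤ b - 4)).
Check whether (3*b = k + 1 → ((2*b + 6*s > 29 ∧ 2*k ≤ 2*a[k + 1] + a[2*s - 5] + 12) ↔ (2*a[0] ≠ 0 ↔ 2*k ≤ b - 4))) ∧ u = -1 implies it.
Countermodel: at the initial state a = {[0] = 14, [1] = -13035, [4] = 30152, [6] = 6516, elsewhere 30152}, b = 2, k = 5, s = 3, u = -1, the precondition holds but the weakest precondition fails.
Answer: invalid


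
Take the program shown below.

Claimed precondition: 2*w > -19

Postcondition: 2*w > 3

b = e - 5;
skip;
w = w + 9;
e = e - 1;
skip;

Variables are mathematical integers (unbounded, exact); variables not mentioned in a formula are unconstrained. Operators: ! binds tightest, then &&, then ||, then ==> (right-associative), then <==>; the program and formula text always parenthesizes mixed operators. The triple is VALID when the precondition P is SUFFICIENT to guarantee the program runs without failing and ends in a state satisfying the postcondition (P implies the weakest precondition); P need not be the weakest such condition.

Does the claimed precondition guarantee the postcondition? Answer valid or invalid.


Working backward. After the program, 2*w > 3 must hold.
Before skip: 2*w > 3
Before e := e - 1: 2*w > 3
Before w := w + 9: 2*w > -15
Before skip: 2*w > -15
Before b := e - 5: 2*w > -15
The weakest precondition is 2*w > -15.
Check whether 2*w > -19 implies it.
Countermodel: at the initial state w = -9, the precondition holds but the weakest precondition fails.
Answer: invalid


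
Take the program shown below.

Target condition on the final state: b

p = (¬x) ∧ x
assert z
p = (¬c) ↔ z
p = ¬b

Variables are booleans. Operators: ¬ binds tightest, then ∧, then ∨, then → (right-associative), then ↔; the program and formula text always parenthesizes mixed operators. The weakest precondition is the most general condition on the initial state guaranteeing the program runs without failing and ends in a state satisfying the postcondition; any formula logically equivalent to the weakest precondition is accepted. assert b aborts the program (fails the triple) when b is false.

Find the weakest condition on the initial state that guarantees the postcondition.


Working backward. After the program, b must hold.
Before p := ¬b: b
Before p := (¬c) ↔ z: b
Before assert z: z ∧ b
Before p := (¬x) ∧ x: z ∧ b
Answer: WP = z ∧ b


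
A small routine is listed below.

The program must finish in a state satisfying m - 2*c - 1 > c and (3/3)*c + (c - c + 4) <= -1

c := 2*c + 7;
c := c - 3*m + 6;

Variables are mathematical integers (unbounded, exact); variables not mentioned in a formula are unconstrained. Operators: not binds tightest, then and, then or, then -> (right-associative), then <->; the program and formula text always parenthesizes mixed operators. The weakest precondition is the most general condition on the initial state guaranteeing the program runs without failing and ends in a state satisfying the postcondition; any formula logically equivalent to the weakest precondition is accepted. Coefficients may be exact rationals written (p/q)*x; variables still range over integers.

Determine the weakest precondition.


Working backward. After the program, the postcondition m - 2*c - 1 > c and (3/3)*c + (c - c + 4) <= -1 must hold; in canonical form it is m > 3*c + 1 and c <= -5.
Before c := c - 3*m + 6: 10*m > 3*c + 19 and c <= 3*m - 11
Before c := 2*c + 7: 10*m > 6*c + 40 and 2*c <= 3*m - 18
Answer: WP = 10*m > 6*c + 40 and 2*c <= 3*m - 18


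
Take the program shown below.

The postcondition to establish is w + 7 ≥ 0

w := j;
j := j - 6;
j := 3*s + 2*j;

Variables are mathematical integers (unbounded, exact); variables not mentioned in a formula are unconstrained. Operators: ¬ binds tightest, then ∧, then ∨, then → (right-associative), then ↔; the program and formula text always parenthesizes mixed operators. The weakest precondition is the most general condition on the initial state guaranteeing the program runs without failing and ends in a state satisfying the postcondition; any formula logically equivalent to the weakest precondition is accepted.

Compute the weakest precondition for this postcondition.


Working backward. After the program, the postcondition w + 7 ≥ 0 must hold; in canonical form it is w ≥ -7.
Before j := 3*s + 2*j: w ≥ -7
Before j := j - 6: w ≥ -7
Before w := j: j ≥ -7
Answer: WP = j ≥ -7


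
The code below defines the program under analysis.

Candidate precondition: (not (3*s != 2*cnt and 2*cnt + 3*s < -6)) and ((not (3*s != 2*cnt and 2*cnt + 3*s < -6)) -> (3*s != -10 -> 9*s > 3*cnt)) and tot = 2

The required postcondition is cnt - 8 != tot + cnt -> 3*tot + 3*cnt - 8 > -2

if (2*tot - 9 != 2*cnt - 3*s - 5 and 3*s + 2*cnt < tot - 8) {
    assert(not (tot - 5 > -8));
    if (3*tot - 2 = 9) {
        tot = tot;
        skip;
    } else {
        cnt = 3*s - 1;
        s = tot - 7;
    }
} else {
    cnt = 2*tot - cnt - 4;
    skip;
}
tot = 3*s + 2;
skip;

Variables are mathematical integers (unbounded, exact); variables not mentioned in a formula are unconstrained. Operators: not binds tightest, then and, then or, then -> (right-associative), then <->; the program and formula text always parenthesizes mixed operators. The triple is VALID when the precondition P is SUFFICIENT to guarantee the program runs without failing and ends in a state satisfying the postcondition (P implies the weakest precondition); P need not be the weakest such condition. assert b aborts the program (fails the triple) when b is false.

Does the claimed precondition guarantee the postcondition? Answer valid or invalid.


Working backward. After the program, the postcondition cnt - 8 != tot + cnt -> 3*tot + 3*cnt - 8 > -2 must hold; in canonical form it is tot != -8 -> 3*cnt + 3*tot > 6.
Before skip: tot != -8 -> 3*cnt + 3*tot > 6
Before tot := 3*s + 2: 3*s != -10 -> 3*cnt + 9*s > 0
Then branch requires (not (tot > -3)) and (3*tot = 11 -> (3*s != -10 -> 3*cnt + 9*s > 0)) and ((not (3*tot = 11)) -> (3*tot != 11 -> 9*s + 9*tot > 66)); else branch requires 3*s != -10 -> 9*s + 6*tot > 3*cnt + 12.
Before the if: ((3*s + 2*tot != 2*cnt + 4 and 2*cnt + 3*s < tot - 8) -> ((not (tot > -3)) and (3*tot = 11 -> (3*s != -10 -> 3*cnt + 9*s > 0)) and ((not (3*tot = 11)) -> (3*tot != 11 -> 9*s + 9*tot > 66)))) and ((not (3*s + 2*tot != 2*cnt + 4 and 2*cnt + 3*s < tot - 8)) -> (3*s != -10 -> 9*s + 6*tot > 3*cnt + 12))
The weakest precondition is ((3*s + 2*tot != 2*cnt + 4 and 2*cnt + 3*s < tot - 8) -> ((not (tot > -3)) and (3*tot = 11 -> (3*s != -10 -> 3*cnt + 9*s > 0)) and ((not (3*tot = 11)) -> (3*tot != 11 -> 9*s + 9*tot > 66)))) and ((not (3*s + 2*tot != 2*cnt + 4 and 2*cnt + 3*s < tot - 8)) -> (3*s != -10 -> 9*s + 6*tot > 3*cnt + 12)).
Check whether (not (3*s != 2*cnt and 2*cnt + 3*s < -6)) and ((not (3*s != 2*cnt and 2*cnt + 3*s < -6)) -> (3*s != -10 -> 9*s > 3*cnt)) and tot = 2 implies it.
Every state satisfying the precondition satisfies the weakest precondition: the implication holds.
Answer: valid


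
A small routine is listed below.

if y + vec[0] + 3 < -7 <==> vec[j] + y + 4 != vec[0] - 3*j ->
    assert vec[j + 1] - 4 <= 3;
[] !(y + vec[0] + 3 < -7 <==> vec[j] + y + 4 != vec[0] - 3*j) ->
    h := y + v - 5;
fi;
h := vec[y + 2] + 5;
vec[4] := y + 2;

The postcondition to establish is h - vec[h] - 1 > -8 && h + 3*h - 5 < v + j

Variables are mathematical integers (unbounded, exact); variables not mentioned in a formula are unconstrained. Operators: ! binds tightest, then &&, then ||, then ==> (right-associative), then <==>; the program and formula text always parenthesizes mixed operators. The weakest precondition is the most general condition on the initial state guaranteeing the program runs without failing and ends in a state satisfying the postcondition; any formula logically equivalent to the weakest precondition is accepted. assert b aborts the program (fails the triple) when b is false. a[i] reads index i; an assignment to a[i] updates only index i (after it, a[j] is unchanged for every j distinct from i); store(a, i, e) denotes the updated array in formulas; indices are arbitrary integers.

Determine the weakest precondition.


Working backward. After the program, the postcondition h - vec[h] - 1 > -8 && h + 3*h - 5 < v + j must hold; in canonical form it is h > vec[h] - 7 && 4*h < j + v + 5.
Before vec[4] := y + 2: h > store(vec, 4, y + 2)[h] - 7 && 4*h < j + v + 5
Before h := vec[y + 2] + 5: vec[y + 2] > store(vec, 4, y + 2)[vec[y + 2] + 5] - 12 && 4*vec[y + 2] < j + v - 15
Then branch requires vec[j + 1] <= 7 && vec[y + 2] > store(vec, 4, y + 2)[vec[y + 2] + 5] - 12 && 4*vec[y + 2] < j + v - 15; else branch requires vec[y + 2] > store(vec, 4, y + 2)[vec[y + 2] + 5] - 12 && 4*vec[y + 2] < j + v - 15.
Before the if: ((vec[0] + y < -10 <==> vec[j] + 3*j + y != vec[0] - 4) ==> (vec[j + 1] <= 7 && vec[y + 2] > store(vec, 4, y + 2)[vec[y + 2] + 5] - 12 && 4*vec[y + 2] < j + v - 15)) && ((!(vec[0] + y < -10 <==> vec[j] + 3*j + y != vec[0] - 4)) ==> (vec[y + 2] > store(vec, 4, y + 2)[vec[y + 2] + 5] - 12 && 4*vec[y + 2] < j + v - 15))
Answer: WP = ((vec[0] + y < -10 <==> vec[j] + 3*j + y != vec[0] - 4) ==> (vec[j + 1] <= 7 && vec[y + 2] > store(vec, 4, y + 2)[vec[y + 2] + 5] - 12 && 4*vec[y + 2] < j + v - 15)) && ((!(vec[0] + y < -10 <==> vec[j] + 3*j + y != vec[0] - 4)) ==> (vec[y + 2] > store(vec, 4, y + 2)[vec[y + 2] + 5] - 12 && 4*vec[y + 2] < j + v - 15))


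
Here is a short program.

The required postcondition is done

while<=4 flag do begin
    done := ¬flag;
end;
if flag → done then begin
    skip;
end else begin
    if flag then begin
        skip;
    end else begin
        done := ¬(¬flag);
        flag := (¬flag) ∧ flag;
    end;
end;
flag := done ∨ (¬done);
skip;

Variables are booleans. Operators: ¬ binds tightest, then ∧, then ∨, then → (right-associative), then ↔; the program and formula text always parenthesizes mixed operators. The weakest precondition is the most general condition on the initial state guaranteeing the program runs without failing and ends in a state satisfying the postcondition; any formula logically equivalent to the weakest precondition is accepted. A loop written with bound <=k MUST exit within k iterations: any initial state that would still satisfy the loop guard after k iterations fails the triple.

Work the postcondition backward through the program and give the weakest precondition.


Working backward. After the program, done must hold.
Before skip: done
Before flag := done ∨ (¬done): done
Then branch requires done; else branch requires (flag → done) ∧ ((¬flag) → flag).
Before the if: ((flag → done) → done) ∧ ((¬(flag → done)) → ((flag → done) ∧ ((¬flag) → flag)))
Before the loop (bound <=4), unroll the exhaustion recursion (WP_0 = exit-now case; WP_j = one more guarded iteration, up to j = 4):
  WP_0: (¬flag) ∧ ((flag → done) → done) ∧ ((¬(flag → done)) → ((flag → done) ∧ ((¬flag) → flag)))
  WP_1: (flag → ((¬flag) ∧ ((flag → (¬flag)) → (¬flag)) ∧ ((¬(flag → (¬flag))) → ((flag → (¬flag)) ∧ ((¬flag) → flag))))) ∧ ((¬flag) → (((flag → done) → done) ∧ ((¬(flag → done)) → ((flag → done) ∧ ((¬flag) → flag)))))
  WP_2: (flag → ((flag → ((¬flag) ∧ ((flag → (¬flag)) → (¬flag)) ∧ ((¬(flag → (¬flag))) → ((flag → (¬flag)) ∧ ((¬flag) → flag))))) ∧ ((¬flag) → (((flag → (¬flag)) → (¬flag)) ∧ ((¬(flag → (¬flag))) → ((flag → (¬flag)) ∧ ((¬flag) → flag))))))) ∧ ((¬flag) → (((flag → done) → done) ∧ ((¬(flag → done)) → ((flag → done) ∧ ((¬flag) → flag)))))
  WP_3: (flag → ((flag → ((flag → ((¬flag) ∧ ((flag → (¬flag)) → (¬flag)) ∧ ((¬(flag → (¬flag))) → ((flag → (¬flag)) ∧ ((¬flag) → flag))))) ∧ ((¬flag) → (((flag → (¬flag)) → (¬flag)) ∧ ((¬(flag → (¬flag))) → ((flag → (¬flag)) ∧ ((¬flag) → flag))))))) ∧ ((¬flag) → (((flag → (¬flag)) → (¬flag)) ∧ ((¬(flag → (¬flag))) → ((flag → (¬flag)) ∧ ((¬flag) → flag))))))) ∧ ((¬flag) → (((flag → done) → done) ∧ ((¬(flag → done)) → ((flag → done) ∧ ((¬flag) → flag)))))
  WP_4: (flag → ((flag → ((flag → ((flag → ((¬flag) ∧ ((flag → (¬flag)) → (¬flag)) ∧ ((¬(flag → (¬flag))) → ((flag → (¬flag)) ∧ ((¬flag) → flag))))) ∧ ((¬flag) → (((flag → (¬flag)) → (¬flag)) ∧ ((¬(flag → (¬flag))) → ((flag → (¬flag)) ∧ ((¬flag) → flag))))))) ∧ ((¬flag) → (((flag → (¬flag)) → (¬flag)) ∧ ((¬(flag → (¬flag))) → ((flag → (¬flag)) ∧ ((¬flag) → flag))))))) ∧ ((¬flag) → (((flag → (¬flag)) → (¬flag)) ∧ ((¬(flag → (¬flag))) → ((flag → (¬flag)) ∧ ((¬flag) → flag))))))) ∧ ((¬flag) → (((flag → done) → done) ∧ ((¬(flag → done)) → ((flag → done) ∧ ((¬flag) → flag)))))
So before the loop: (flag → ((flag → ((flag → ((flag → ((¬flag) ∧ ((flag → (¬flag)) → (¬flag)) ∧ ((¬(flag → (¬flag))) → ((flag → (¬flag)) ∧ ((¬flag) → flag))))) ∧ ((¬flag) → (((flag → (¬flag)) → (¬flag)) ∧ ((¬(flag → (¬flag))) → ((flag → (¬flag)) ∧ ((¬flag) → flag))))))) ∧ ((¬flag) → (((flag → (¬flag)) → (¬flag)) ∧ ((¬(flag → (¬flag))) → ((flag → (¬flag)) ∧ ((¬flag) → flag))))))) ∧ ((¬flag) → (((flag → (¬flag)) → (¬flag)) ∧ ((¬(flag → (¬flag))) → ((flag → (¬flag)) ∧ ((¬flag) → flag))))))) ∧ ((¬flag) → (((flag → done) → done) ∧ ((¬(flag → done)) → ((flag → done) ∧ ((¬flag) → flag)))))
Answer: WP = (flag → ((flag → ((flag → ((flag → ((¬flag) ∧ ((flag → (¬flag)) → (¬flag)) ∧ ((¬(flag → (¬flag))) → ((flag → (¬flag)) ∧ ((¬flag) → flag))))) ∧ ((¬flag) → (((flag → (¬flag)) → (¬flag)) ∧ ((¬(flag → (¬flag))) → ((flag → (¬flag)) ∧ ((¬flag) → flag))))))) ∧ ((¬flag) → (((flag → (¬flag)) → (¬flag)) ∧ ((¬(flag → (¬flag))) → ((flag → (¬flag)) ∧ ((¬flag) → flag))))))) ∧ ((¬flag) → (((flag → (¬flag)) → (¬flag)) ∧ ((¬(flag → (¬flag))) → ((flag → (¬flag)) ∧ ((¬flag) → flag))))))) ∧ ((¬flag) → (((flag → done) → done) ∧ ((¬(flag → done)) → ((flag → done) ∧ ((¬flag) → flag)))))
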